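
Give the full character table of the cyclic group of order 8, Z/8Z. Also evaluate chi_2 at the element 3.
Character table of Z/8Z (irreps indexed chi_0,...,chi_7 with chi_k(m) = zeta_8^(k*m), zeta_8 = exp(2*pi*i/8)):
  irrep \ class  {0} (size 1)  {1} (size 1)    {2} (size 1)  {3} (size 1)    {4} (size 1)  {5} (size 1)    {6} (size 1)  {7} (size 1)  
  chi_0          1             1               1             1               1             1               1             1             
  chi_1          1             exp(I*pi/4)     I             exp(3*I*pi/4)   -1            exp(-3*I*pi/4)  -I            exp(-I*pi/4)  
  chi_2          1             I               -1            -I              1             I               -1            -I            
  chi_3          1             exp(3*I*pi/4)   -I            exp(I*pi/4)     -1            exp(-I*pi/4)    I             exp(-3*I*pi/4)
  chi_4          1             -1              1             -1              1             -1              1             -1            
  chi_5          1             exp(-3*I*pi/4)  I             exp(-I*pi/4)    -1            exp(I*pi/4)     -I            exp(3*I*pi/4) 
  chi_6          1             -I              -1            I               1             -I              -1            I             
  chi_7          1             exp(-I*pi/4)    -I            exp(-3*I*pi/4)  -1            exp(3*I*pi/4)   I             exp(I*pi/4)   

Spot check: chi_2(3) = zeta_8^(2*3) = zeta_8^6 = -I.

Z/8Z is abelian, so all 8 irreducible complex representations are 1-dimensional. They are given by chi_k(m) = zeta_8^(k*m) for k = 0,...,7. Row orthogonality: sum_m chi_k(m) conj(chi_l(m)) = 8 * [k = l].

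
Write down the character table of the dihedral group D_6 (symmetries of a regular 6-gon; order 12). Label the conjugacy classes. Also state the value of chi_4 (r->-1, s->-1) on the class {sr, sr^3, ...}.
Conjugacy classes: {e} of size 1, {r^3} of size 1, {r^1, r^5} of size 2, {r^2, r^4} of size 2, {s, sr^2, ...} of size 3, {sr, sr^3, ...} of size 3.
Character table:
  irrep \ class              {e} (size 1)  {r^3} (size 1)  {r^1, r^5} (size 2)  {r^2, r^4} (size 2)  {s, sr^2, ...} (size 3)  {sr, sr^3, ...} (size 3)
  chi_1 (triv)               1             1               1                    1                    1                        1                       
  chi_2 (sign: r->1, s->-1)  1             1               1                    1                    -1                       -1                      
  chi_3 (r->-1, s->1)        1             -1              -1                   1                    1                        -1                      
  chi_4 (r->-1, s->-1)       1             -1              -1                   1                    -1                       1                       
  chi_5 (2d, j=1)            2             -2              1                    -1                   0                        0                       
  chi_6 (2d, j=2)            2             2               -1                   -1                   0                        0                       

Spot check: chi_4 (r->-1, s->-1) on {sr, sr^3, ...} = 1.

Details: D_6 has order 2*6 = 12 with 6 conjugacy classes, hence 6 irreducibles. Sum of squared dims 1 + 1 + 1 + 1 + 4 + 4 = 12 = |G|. Linear characters come from the abelianisation; the 2-dimensional irreps have character r^k -> 2*cos(2*pi*j*k/6), reflections -> 0.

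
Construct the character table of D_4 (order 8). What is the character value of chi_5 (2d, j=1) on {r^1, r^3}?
Conjugacy classes: {e} of size 1, {r^2} of size 1, {r^1, r^3} of size 2, {s, sr^2, ...} of size 2, {sr, sr^3, ...} of size 2.
Character table:
  irrep \ class              {e} (size 1)  {r^2} (size 1)  {r^1, r^3} (size 2)  {s, sr^2, ...} (size 2)  {sr, sr^3, ...} (size 2)
  chi_1 (triv)               1             1               1                    1                        1                       
  chi_2 (sign: r->1, s->-1)  1             1               1                    -1                       -1                      
  chi_3 (r->-1, s->1)        1             1               -1                   1                        -1                      
  chi_4 (r->-1, s->-1)       1             1               -1                   -1                       1                       
  chi_5 (2d, j=1)            2             -2              0                    0                        0                       

Spot check: chi_5 (2d, j=1) on {r^1, r^3} = 0.

Why: D_4 has order 2*4 = 8 with 5 conjugacy classes, hence 5 irreducibles. Sum of squared dims 1 + 1 + 1 + 1 + 4 = 8 = |G|. Linear characters come from the abelianisation; the 2-dimensional irreps have character r^k -> 2*cos(2*pi*j*k/4), reflections -> 0.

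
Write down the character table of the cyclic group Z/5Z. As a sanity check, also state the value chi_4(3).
Character table of Z/5Z (irreps indexed chi_0,...,chi_4 with chi_k(m) = zeta_5^(k*m), zeta_5 = exp(2*pi*i/5)):
  irrep \ class  {0} (size 1)  {1} (size 1)    {2} (size 1)    {3} (size 1)    {4} (size 1)  
  chi_0          1             1               1               1               1             
  chi_1          1             exp(2*I*pi/5)   exp(4*I*pi/5)   exp(-4*I*pi/5)  exp(-2*I*pi/5)
  chi_2          1             exp(4*I*pi/5)   exp(-2*I*pi/5)  exp(2*I*pi/5)   exp(-4*I*pi/5)
  chi_3          1             exp(-4*I*pi/5)  exp(2*I*pi/5)   exp(-2*I*pi/5)  exp(4*I*pi/5) 
  chi_4          1             exp(-2*I*pi/5)  exp(-4*I*pi/5)  exp(4*I*pi/5)   exp(2*I*pi/5) 

Spot check: chi_4(3) = zeta_5^(4*3) = zeta_5^12 = exp(4*I*pi/5).

Explanation: Z/5Z is abelian, so all 5 irreducible complex representations are 1-dimensional. They are given by chi_k(m) = zeta_5^(k*m) for k = 0,...,4. Row orthogonality: sum_m chi_k(m) conj(chi_l(m)) = 5 * [k = l].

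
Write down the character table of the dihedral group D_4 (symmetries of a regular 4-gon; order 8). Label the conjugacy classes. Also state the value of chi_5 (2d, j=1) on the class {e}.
Conjugacy classes: {e} of size 1, {r^2} of size 1, {r^1, r^3} of size 2, {s, sr^2, ...} of size 2, {sr, sr^3, ...} of size 2.
Character table:
  irrep \ class              {e} (size 1)  {r^2} (size 1)  {r^1, r^3} (size 2)  {s, sr^2, ...} (size 2)  {sr, sr^3, ...} (size 2)
  chi_1 (triv)               1             1               1                    1                        1                       
  chi_2 (sign: r->1, s->-1)  1             1               1                    -1                       -1                      
  chi_3 (r->-1, s->1)        1             1               -1                   1                        -1                      
  chi_4 (r->-1, s->-1)       1             1               -1                   -1                       1                       
  chi_5 (2d, j=1)            2             -2              0                    0                        0                       

Spot check: chi_5 (2d, j=1) on {e} = 2.

Justification: D_4 has order 2*4 = 8 with 5 conjugacy classes, hence 5 irreducibles. Sum of squared dims 1 + 1 + 1 + 1 + 4 = 8 = |G|. Linear characters come from the abelianisation; the 2-dimensional irreps have character r^k -> 2*cos(2*pi*j*k/4), reflections -> 0.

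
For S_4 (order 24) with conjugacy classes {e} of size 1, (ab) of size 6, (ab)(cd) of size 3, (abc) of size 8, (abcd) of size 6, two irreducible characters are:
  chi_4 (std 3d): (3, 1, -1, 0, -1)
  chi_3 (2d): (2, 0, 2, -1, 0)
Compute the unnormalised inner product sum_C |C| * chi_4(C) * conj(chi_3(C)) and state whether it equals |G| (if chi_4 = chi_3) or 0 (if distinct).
Sum = 0; so <chi_4, chi_3> = 0 (distinct irreducibles are orthogonal).

Proof sketch: Compute term by term over conjugacy classes (|C| * chi_4(C) * conj(chi_3(C))):
  1*(3)*conj(2) + 6*(1)*conj(0) + 3*(-1)*conj(2) + 8*(0)*conj(-1) + 6*(-1)*conj(0)
  = (6) + (0) + (-6) + (0) + (0)
  = 0.
Dividing by |G| = 24 gives 0/24 = 0, matching the row-orthogonality relation <chi_4, chi_3> = [chi_4 = chi_3].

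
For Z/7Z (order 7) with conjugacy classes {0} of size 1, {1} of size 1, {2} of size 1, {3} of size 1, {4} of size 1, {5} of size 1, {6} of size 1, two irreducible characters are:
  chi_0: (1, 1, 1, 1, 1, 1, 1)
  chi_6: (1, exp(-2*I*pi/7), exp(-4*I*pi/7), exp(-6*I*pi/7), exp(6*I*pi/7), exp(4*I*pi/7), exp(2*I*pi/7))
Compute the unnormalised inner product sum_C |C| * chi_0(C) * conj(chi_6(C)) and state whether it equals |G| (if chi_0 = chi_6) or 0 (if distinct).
Sum = 0; so <chi_0, chi_6> = 0 (distinct irreducibles are orthogonal).

Working: Compute term by term over conjugacy classes (|C| * chi_0(C) * conj(chi_6(C))):
  1*(1)*conj(1) + 1*(1)*conj(exp(-2*I*pi/7)) + 1*(1)*conj(exp(-4*I*pi/7)) + 1*(1)*conj(exp(-6*I*pi/7)) + 1*(1)*conj(exp(6*I*pi/7)) + 1*(1)*conj(exp(4*I*pi/7)) + 1*(1)*conj(exp(2*I*pi/7))
  = (1) + (exp(2*I*pi/7)) + (exp(4*I*pi/7)) + (exp(6*I*pi/7)) + (exp(-6*I*pi/7)) + (exp(-4*I*pi/7)) + (exp(-2*I*pi/7))
  = 0.
(Exp terms are combined using exp(i*s)*conj(exp(i*t)) = exp(i*(s-t)), and sums of them are collapsed using the identity that for every m > 1 the m distinct m-th roots of unity sum to 0, e.g. 1 + exp(2*I*pi/3) + exp(-2*I*pi/3) = 0.)
Dividing by |G| = 7 gives 0/7 = 0, matching the row-orthogonality relation <chi_0, chi_6> = [chi_0 = chi_6].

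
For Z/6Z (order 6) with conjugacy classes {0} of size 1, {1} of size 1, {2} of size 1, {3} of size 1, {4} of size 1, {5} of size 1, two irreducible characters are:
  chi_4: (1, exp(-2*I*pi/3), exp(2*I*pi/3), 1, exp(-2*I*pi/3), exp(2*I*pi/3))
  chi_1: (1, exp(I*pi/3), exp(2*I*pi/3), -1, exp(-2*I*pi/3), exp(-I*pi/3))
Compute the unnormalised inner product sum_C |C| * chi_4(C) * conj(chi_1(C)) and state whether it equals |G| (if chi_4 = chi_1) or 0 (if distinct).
Sum = 0; so <chi_4, chi_1> = 0 (distinct irreducibles are orthogonal).

Why: Compute term by term over conjugacy classes (|C| * chi_4(C) * conj(chi_1(C))):
  1*(1)*conj(1) + 1*(exp(-2*I*pi/3))*conj(exp(I*pi/3)) + 1*(exp(2*I*pi/3))*conj(exp(2*I*pi/3)) + 1*(1)*conj(-1) + 1*(exp(-2*I*pi/3))*conj(exp(-2*I*pi/3)) + 1*(exp(2*I*pi/3))*conj(exp(-I*pi/3))
  = (1) + (-1) + (1) + (-1) + (1) + (-1)
  = 0.
(Exp terms are combined using exp(i*s)*conj(exp(i*t)) = exp(i*(s-t)), and sums of them are collapsed using the identity that for every m > 1 the m distinct m-th roots of unity sum to 0, e.g. 1 + exp(2*I*pi/3) + exp(-2*I*pi/3) = 0.)
Dividing by |G| = 6 gives 0/6 = 0, matching the row-orthogonality relation <chi_4, chi_1> = [chi_4 = chi_1].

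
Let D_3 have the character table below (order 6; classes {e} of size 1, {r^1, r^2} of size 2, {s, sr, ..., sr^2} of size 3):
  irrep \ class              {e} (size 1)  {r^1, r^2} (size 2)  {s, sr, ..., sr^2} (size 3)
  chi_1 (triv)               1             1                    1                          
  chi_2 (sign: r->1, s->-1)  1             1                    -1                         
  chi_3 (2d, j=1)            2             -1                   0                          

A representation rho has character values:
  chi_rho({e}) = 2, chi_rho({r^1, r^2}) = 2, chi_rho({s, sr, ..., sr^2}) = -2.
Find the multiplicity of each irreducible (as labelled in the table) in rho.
Multiplicities: chi_1: 0, chi_2: 2, chi_3: 0.

Details: Use <chi_rho, chi> = (1/|G|) sum_C |C| * chi_rho(C) * conj(chi(C)) with |G| = 6 for each irreducible chi in the table:
  <chi_rho, chi_1> = (1/6)[1*(2)*conj(1) + 2*(2)*conj(1) + 3*(-2)*conj(1)]
      = (1/6)[(2) + (4) + (-6)] = 0/6 = 0
  <chi_rho, chi_2> = (1/6)[1*(2)*conj(1) + 2*(2)*conj(1) + 3*(-2)*conj(-1)]
      = (1/6)[(2) + (4) + (6)] = 12/6 = 2
  <chi_rho, chi_3> = (1/6)[1*(2)*conj(2) + 2*(2)*conj(-1) + 3*(-2)*conj(0)]
      = (1/6)[(4) + (-4) + (0)] = 0/6 = 0
Dimension check: dim(rho) = sum (mult * dim) = 0*1 + 2*1 + 0*2 = 2 = chi_rho(e) = 2.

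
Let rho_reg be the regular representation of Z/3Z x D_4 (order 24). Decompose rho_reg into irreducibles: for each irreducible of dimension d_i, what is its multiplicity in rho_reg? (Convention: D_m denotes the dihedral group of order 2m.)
Each irreducible V_i of dimension d_i appears with multiplicity d_i, i.e. rho_reg = (direct sum over all irreducibles V_i) d_i V_i. The irreducible dimensions for Z/3Z x D_4 are 1, 1, 1, 1, 1, 1, 1, 1, 1, 1, 1, 1, 2, 2, 2: 12 irreducibles of dimension 1, each with multiplicity 1; 3 irreducibles of dimension 2, each with multiplicity 2. Total dimension 12*1*1 + 3*2*2 = 24 = |G|.

Reasoning: General theorem: in the regular representation of a finite group G, each irreducible appears with multiplicity equal to its dimension. Check: dim(rho_reg) = sum d_i^2 = 1 + 1 + 1 + 1 + 1 + 1 + 1 + 1 + 1 + 1 + 1 + 1 + 4 + 4 + 4 = 24 = |G|.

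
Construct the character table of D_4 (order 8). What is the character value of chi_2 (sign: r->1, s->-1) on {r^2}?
Conjugacy classes: {e} of size 1, {r^2} of size 1, {r^1, r^3} of size 2, {s, sr^2, ...} of size 2, {sr, sr^3, ...} of size 2.
Character table:
  irrep \ class              {e} (size 1)  {r^2} (size 1)  {r^1, r^3} (size 2)  {s, sr^2, ...} (size 2)  {sr, sr^3, ...} (size 2)
  chi_1 (triv)               1             1               1                    1                        1                       
  chi_2 (sign: r->1, s->-1)  1             1               1                    -1                       -1                      
  chi_3 (r->-1, s->1)        1             1               -1                   1                        -1                      
  chi_4 (r->-1, s->-1)       1             1               -1                   -1                       1                       
  chi_5 (2d, j=1)            2             -2              0                    0                        0                       

Spot check: chi_2 (sign: r->1, s->-1) on {r^2} = 1.

Justification: D_4 has order 2*4 = 8 with 5 conjugacy classes, hence 5 irreducibles. Sum of squared dims 1 + 1 + 1 + 1 + 4 = 8 = |G|. Linear characters come from the abelianisation; the 2-dimensional irreps have character r^k -> 2*cos(2*pi*j*k/4), reflections -> 0.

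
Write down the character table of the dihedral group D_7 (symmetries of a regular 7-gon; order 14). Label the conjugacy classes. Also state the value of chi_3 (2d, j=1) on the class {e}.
Conjugacy classes: {e} of size 1, {r^1, r^6} of size 2, {r^2, r^5} of size 2, {r^3, r^4} of size 2, {s, sr, ..., sr^6} of size 7.
Character table:
  irrep \ class              {e} (size 1)  {r^1, r^6} (size 2)  {r^2, r^5} (size 2)  {r^3, r^4} (size 2)  {s, sr, ..., sr^6} (size 7)
  chi_1 (triv)               1             1                    1                    1                    1                          
  chi_2 (sign: r->1, s->-1)  1             1                    1                    1                    -1                         
  chi_3 (2d, j=1)            2             2*cos(2*pi/7)        -2*cos(3*pi/7)       -2*cos(pi/7)         0                          
  chi_4 (2d, j=2)            2             -2*cos(3*pi/7)       -2*cos(pi/7)         2*cos(2*pi/7)        0                          
  chi_5 (2d, j=3)            2             -2*cos(pi/7)         2*cos(2*pi/7)        -2*cos(3*pi/7)       0                          

Spot check: chi_3 (2d, j=1) on {e} = 2.

Solution. D_7 has order 2*7 = 14 with 5 conjugacy classes, hence 5 irreducibles. Sum of squared dims 1 + 1 + 4 + 4 + 4 = 14 = |G|. Linear characters come from the abelianisation; the 2-dimensional irreps have character r^k -> 2*cos(2*pi*j*k/7), reflections -> 0.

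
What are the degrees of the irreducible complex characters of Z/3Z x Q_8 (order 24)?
Dimensions: 1, 1, 1, 1, 1, 1, 1, 1, 1, 1, 1, 1, 2, 2, 2

Solution. There are 15 irreducibles (= number of conjugacy classes). Their dimensions d_i satisfy sum d_i^2 = |G| = 24: 1 + 1 + 1 + 1 + 1 + 1 + 1 + 1 + 1 + 1 + 1 + 1 + 4 + 4 + 4 = 24. (For the product with Z/3Z: each of the 3 1-dim characters of Z/3Z tensors with each irrep of Q_8, giving 3 copies of each Q_8-dimension.)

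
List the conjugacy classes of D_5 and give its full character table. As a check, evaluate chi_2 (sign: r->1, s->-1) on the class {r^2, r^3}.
Conjugacy classes: {e} of size 1, {r^1, r^4} of size 2, {r^2, r^3} of size 2, {s, sr, ..., sr^4} of size 5.
Character table:
  irrep \ class              {e} (size 1)  {r^1, r^4} (size 2)  {r^2, r^3} (size 2)  {s, sr, ..., sr^4} (size 5)
  chi_1 (triv)               1             1                    1                    1                          
  chi_2 (sign: r->1, s->-1)  1             1                    1                    -1                         
  chi_3 (2d, j=1)            2             -1/2 + sqrt(5)/2     -sqrt(5)/2 - 1/2     0                          
  chi_4 (2d, j=2)            2             -sqrt(5)/2 - 1/2     -1/2 + sqrt(5)/2     0                          

Spot check: chi_2 (sign: r->1, s->-1) on {r^2, r^3} = 1.

Explanation: D_5 has order 2*5 = 10 with 4 conjugacy classes, hence 4 irreducibles. Sum of squared dims 1 + 1 + 4 + 4 = 10 = |G|. Linear characters come from the abelianisation; the 2-dimensional irreps have character r^k -> 2*cos(2*pi*j*k/5), reflections -> 0.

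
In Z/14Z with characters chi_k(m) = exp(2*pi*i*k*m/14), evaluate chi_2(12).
chi_2(12) = zeta_14^24 = exp(-4*I*pi/7)

Argument: chi_2(12) = zeta_14^(2*12) = zeta_14^24. Since zeta_14^14 = 1, this equals zeta_14^10 = exp(2*pi*i*10/14) = exp(-4*I*pi/7).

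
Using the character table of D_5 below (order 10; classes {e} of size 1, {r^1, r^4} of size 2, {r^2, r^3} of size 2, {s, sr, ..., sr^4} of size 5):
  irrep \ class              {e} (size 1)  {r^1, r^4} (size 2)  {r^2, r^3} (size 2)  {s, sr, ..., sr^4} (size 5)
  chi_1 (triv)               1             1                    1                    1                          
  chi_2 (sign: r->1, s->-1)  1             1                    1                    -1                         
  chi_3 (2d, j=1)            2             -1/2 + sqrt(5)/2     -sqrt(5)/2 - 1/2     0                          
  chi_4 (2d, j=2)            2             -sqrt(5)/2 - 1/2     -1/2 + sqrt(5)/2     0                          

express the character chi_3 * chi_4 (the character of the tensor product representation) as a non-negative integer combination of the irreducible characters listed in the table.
chi_3 tensor chi_4 = chi_3 + chi_4 (all other irreducibles have multiplicity 0).

Reasoning: The character of a tensor product is the pointwise product (chi_3 * chi_4)(C) = chi_3(C) * chi_4(C):
  {e}: (2)*(2), {r^1, r^4}: (-1/2 + sqrt(5)/2)*(-sqrt(5)/2 - 1/2), {r^2, r^3}: (-sqrt(5)/2 - 1/2)*(-1/2 + sqrt(5)/2), {s, sr, ..., sr^4}: (0)*(0)
so (chi_3 * chi_4) takes values
  {e} -> 4, {r^1, r^4} -> -1, {r^2, r^3} -> -1, {s, sr, ..., sr^4} -> 0.
Now take the inner product of this character with each irreducible chi from the table, <chi_3*chi_4, chi> = (1/10) sum_C |C| (chi_3*chi_4)(C) conj(chi(C)):
  <chi_3*chi_4, chi_1> = (1/10)[1*(4)*conj(1) + 2*(-1)*conj(1) + 2*(-1)*conj(1) + 5*(0)*conj(1)]
      = (1/10)[(4) + (-2) + (-2) + (0)] = 0/10 = 0
  <chi_3*chi_4, chi_2> = (1/10)[1*(4)*conj(1) + 2*(-1)*conj(1) + 2*(-1)*conj(1) + 5*(0)*conj(-1)]
      = (1/10)[(4) + (-2) + (-2) + (0)] = 0/10 = 0
  <chi_3*chi_4, chi_3> = (1/10)[1*(4)*conj(2) + 2*(-1)*conj(-1/2 + sqrt(5)/2) + 2*(-1)*conj(-sqrt(5)/2 - 1/2) + 5*(0)*conj(0)]
      = (1/10)[(8) + (1 - sqrt(5)) + (1 + sqrt(5)) + (0)] = 10/10 = 1
  <chi_3*chi_4, chi_4> = (1/10)[1*(4)*conj(2) + 2*(-1)*conj(-sqrt(5)/2 - 1/2) + 2*(-1)*conj(-1/2 + sqrt(5)/2) + 5*(0)*conj(0)]
      = (1/10)[(8) + (1 + sqrt(5)) + (1 - sqrt(5)) + (0)] = 10/10 = 1
Hence the multiplicities are chi_3: 1, chi_4: 1. Dimension check: dim(chi_3)*dim(chi_4) = 2*2 = 4 and sum (mult * dim) = 1*2 + 1*2 = 4.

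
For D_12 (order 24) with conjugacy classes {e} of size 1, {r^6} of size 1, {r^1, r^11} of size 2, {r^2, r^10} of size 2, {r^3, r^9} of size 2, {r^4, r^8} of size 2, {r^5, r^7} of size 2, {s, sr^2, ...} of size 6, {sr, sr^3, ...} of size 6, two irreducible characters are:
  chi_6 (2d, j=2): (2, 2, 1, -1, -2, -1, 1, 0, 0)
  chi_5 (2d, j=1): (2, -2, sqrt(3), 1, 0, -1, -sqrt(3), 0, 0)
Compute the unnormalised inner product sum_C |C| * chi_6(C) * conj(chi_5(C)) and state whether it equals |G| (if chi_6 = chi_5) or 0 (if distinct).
Sum = 0; so <chi_6, chi_5> = 0 (distinct irreducibles are orthogonal).

Derivation: Compute term by term over conjugacy classes (|C| * chi_6(C) * conj(chi_5(C))):
  1*(2)*conj(2) + 1*(2)*conj(-2) + 2*(1)*conj(sqrt(3)) + 2*(-1)*conj(1) + 2*(-2)*conj(0) + 2*(-1)*conj(-1) + 2*(1)*conj(-sqrt(3)) + 6*(0)*conj(0) + 6*(0)*conj(0)
  = (4) + (-4) + (2*sqrt(3)) + (-2) + (0) + (2) + (-2*sqrt(3)) + (0) + (0)
  = 0.
Dividing by |G| = 24 gives 0/24 = 0, matching the row-orthogonality relation <chi_6, chi_5> = [chi_6 = chi_5].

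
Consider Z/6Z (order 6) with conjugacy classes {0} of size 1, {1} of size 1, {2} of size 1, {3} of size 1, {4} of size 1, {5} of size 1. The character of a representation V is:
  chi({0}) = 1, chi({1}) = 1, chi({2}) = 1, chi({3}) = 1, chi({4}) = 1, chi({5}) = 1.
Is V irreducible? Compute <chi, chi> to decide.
Irreducible: <chi, chi> = 1.

Explanation: <chi, chi> = (1/|G|) sum_C |C| * |chi(C)|^2 = (1/6)[1*|1|^2 + 1*|1|^2 + 1*|1|^2 + 1*|1|^2 + 1*|1|^2 + 1*|1|^2]
  = (1/6)[(1) + (1) + (1) + (1) + (1) + (1)] = 6/6 = 1.
(Exp terms are combined using exp(i*s)*conj(exp(i*t)) = exp(i*(s-t)), and sums of them are collapsed using the identity that for every m > 1 the m distinct m-th roots of unity sum to 0, e.g. 1 + exp(2*I*pi/3) + exp(-2*I*pi/3) = 0.)
A character is irreducible iff <chi, chi> = 1, so this representation is irreducible.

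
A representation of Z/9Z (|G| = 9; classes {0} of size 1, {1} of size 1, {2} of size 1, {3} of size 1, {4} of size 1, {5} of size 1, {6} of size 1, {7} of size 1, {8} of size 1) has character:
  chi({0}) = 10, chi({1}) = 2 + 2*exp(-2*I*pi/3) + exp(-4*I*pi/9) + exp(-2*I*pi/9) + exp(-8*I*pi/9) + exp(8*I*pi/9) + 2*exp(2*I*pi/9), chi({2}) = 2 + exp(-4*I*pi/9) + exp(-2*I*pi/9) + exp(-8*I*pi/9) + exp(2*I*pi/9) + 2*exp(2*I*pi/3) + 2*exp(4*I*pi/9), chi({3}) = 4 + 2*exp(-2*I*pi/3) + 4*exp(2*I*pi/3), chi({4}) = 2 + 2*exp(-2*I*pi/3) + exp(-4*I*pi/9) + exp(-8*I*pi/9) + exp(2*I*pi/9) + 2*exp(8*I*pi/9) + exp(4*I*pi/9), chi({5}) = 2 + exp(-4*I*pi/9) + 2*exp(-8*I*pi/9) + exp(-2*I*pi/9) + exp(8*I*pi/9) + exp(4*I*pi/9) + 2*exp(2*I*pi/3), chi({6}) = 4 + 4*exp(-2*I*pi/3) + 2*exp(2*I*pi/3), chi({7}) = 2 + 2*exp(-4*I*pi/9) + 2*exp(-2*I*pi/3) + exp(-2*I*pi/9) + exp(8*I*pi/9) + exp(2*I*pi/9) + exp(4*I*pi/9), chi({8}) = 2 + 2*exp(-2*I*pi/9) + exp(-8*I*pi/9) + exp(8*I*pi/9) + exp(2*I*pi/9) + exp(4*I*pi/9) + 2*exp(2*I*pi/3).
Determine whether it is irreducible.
Not irreducible (reducible): <chi, chi> = 16 > 1.

Reasoning: <chi, chi> = (1/|G|) sum_C |C| * |chi(C)|^2 = (1/9)[1*|10|^2 + 1*|2 + 2*exp(-2*I*pi/3) + exp(-4*I*pi/9) + exp(-2*I*pi/9) + exp(-8*I*pi/9) + exp(8*I*pi/9) + 2*exp(2*I*pi/9)|^2 + 1*|2 + exp(-4*I*pi/9) + exp(-2*I*pi/9) + exp(-8*I*pi/9) + exp(2*I*pi/9) + 2*exp(2*I*pi/3) + 2*exp(4*I*pi/9)|^2 + 1*|4 + 2*exp(-2*I*pi/3) + 4*exp(2*I*pi/3)|^2 + 1*|2 + 2*exp(-2*I*pi/3) + exp(-4*I*pi/9) + exp(-8*I*pi/9) + exp(2*I*pi/9) + 2*exp(8*I*pi/9) + exp(4*I*pi/9)|^2 + 1*|2 + exp(-4*I*pi/9) + 2*exp(-8*I*pi/9) + exp(-2*I*pi/9) + exp(8*I*pi/9) + exp(4*I*pi/9) + 2*exp(2*I*pi/3)|^2 + 1*|4 + 4*exp(-2*I*pi/3) + 2*exp(2*I*pi/3)|^2 + 1*|2 + 2*exp(-4*I*pi/9) + 2*exp(-2*I*pi/3) + exp(-2*I*pi/9) + exp(8*I*pi/9) + exp(2*I*pi/9) + exp(4*I*pi/9)|^2 + 1*|2 + 2*exp(-2*I*pi/9) + exp(-8*I*pi/9) + exp(8*I*pi/9) + exp(2*I*pi/9) + exp(4*I*pi/9) + 2*exp(2*I*pi/3)|^2]
  = (1/9)[(100) + (16 + 9*exp(-4*I*pi/9) + 10*exp(-2*I*pi/3) + 12*exp(-2*I*pi/9) + 11*exp(-8*I*pi/9) + 11*exp(8*I*pi/9) + 12*exp(2*I*pi/9) + 10*exp(2*I*pi/3) + 9*exp(4*I*pi/9)) + (16 + 12*exp(-4*I*pi/9) + 10*exp(-2*I*pi/3) + 11*exp(-2*I*pi/9) + 9*exp(-8*I*pi/9) + 9*exp(8*I*pi/9) + 11*exp(2*I*pi/9) + 10*exp(2*I*pi/3) + 12*exp(4*I*pi/9)) + (4) + (16 + 11*exp(-4*I*pi/9) + 10*exp(-2*I*pi/3) + 9*exp(-2*I*pi/9) + 12*exp(-8*I*pi/9) + 12*exp(8*I*pi/9) + 9*exp(2*I*pi/9) + 10*exp(2*I*pi/3) + 11*exp(4*I*pi/9)) + (16 + 11*exp(-4*I*pi/9) + 10*exp(-2*I*pi/3) + 9*exp(-2*I*pi/9) + 12*exp(-8*I*pi/9) + 12*exp(8*I*pi/9) + 9*exp(2*I*pi/9) + 10*exp(2*I*pi/3) + 11*exp(4*I*pi/9)) + (4) + (16 + 12*exp(-4*I*pi/9) + 10*exp(-2*I*pi/3) + 11*exp(-2*I*pi/9) + 9*exp(-8*I*pi/9) + 9*exp(8*I*pi/9) + 11*exp(2*I*pi/9) + 10*exp(2*I*pi/3) + 12*exp(4*I*pi/9)) + (16 + 9*exp(-4*I*pi/9) + 10*exp(-2*I*pi/3) + 12*exp(-2*I*pi/9) + 11*exp(-8*I*pi/9) + 11*exp(8*I*pi/9) + 12*exp(2*I*pi/9) + 10*exp(2*I*pi/3) + 9*exp(4*I*pi/9))] = 144/9 = 16.
(Exp terms are combined using exp(i*s)*conj(exp(i*t)) = exp(i*(s-t)), and sums of them are collapsed using the identity that for every m > 1 the m distinct m-th roots of unity sum to 0, e.g. 1 + exp(2*I*pi/3) + exp(-2*I*pi/3) = 0.)
A character is irreducible iff <chi, chi> = 1, so this representation is reducible.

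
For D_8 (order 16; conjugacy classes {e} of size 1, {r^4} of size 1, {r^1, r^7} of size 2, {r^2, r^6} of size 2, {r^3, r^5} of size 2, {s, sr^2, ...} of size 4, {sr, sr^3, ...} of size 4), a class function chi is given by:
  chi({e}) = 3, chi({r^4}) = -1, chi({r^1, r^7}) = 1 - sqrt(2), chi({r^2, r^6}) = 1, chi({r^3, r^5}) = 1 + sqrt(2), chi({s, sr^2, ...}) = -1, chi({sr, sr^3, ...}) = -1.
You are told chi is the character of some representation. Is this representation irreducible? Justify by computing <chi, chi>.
Not irreducible (reducible): <chi, chi> = 2 > 1.

Explanation: <chi, chi> = (1/|G|) sum_C |C| * |chi(C)|^2 = (1/16)[1*|3|^2 + 1*|-1|^2 + 2*|1 - sqrt(2)|^2 + 2*|1|^2 + 2*|1 + sqrt(2)|^2 + 4*|-1|^2 + 4*|-1|^2]
  = (1/16)[(9) + (1) + (6 - 4*sqrt(2)) + (2) + (4*sqrt(2) + 6) + (4) + (4)] = 32/16 = 2.
A character is irreducible iff <chi, chi> = 1, so this representation is reducible.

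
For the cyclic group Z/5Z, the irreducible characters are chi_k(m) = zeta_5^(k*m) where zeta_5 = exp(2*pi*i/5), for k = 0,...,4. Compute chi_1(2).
chi_1(2) = zeta_5^2 = exp(4*I*pi/5)

Why: chi_1(2) = zeta_5^(1*2) = zeta_5^2. Since zeta_5^5 = 1, this equals zeta_5^2 = exp(2*pi*i*2/5) = exp(4*I*pi/5).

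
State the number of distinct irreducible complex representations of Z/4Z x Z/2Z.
8

Reasoning: The number of irreducible complex representations of a finite group equals its number of conjugacy classes. Z/4Z x Z/2Z is abelian of order 8, so every element is its own conjugacy class: 8 classes, so Z/4Z x Z/2Z (order 8) has exactly 8 irreducible complex representations.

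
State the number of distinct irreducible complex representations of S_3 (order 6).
3

Working: The number of irreducible complex representations of a finite group equals its number of conjugacy classes. Conjugacy classes in S_3 correspond to cycle types, i.e. partitions of 3; there are p(3) = 3 of them, so S_3 (order 6) has exactly 3 irreducible complex representations.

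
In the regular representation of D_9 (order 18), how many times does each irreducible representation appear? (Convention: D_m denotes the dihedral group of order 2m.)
Each irreducible V_i of dimension d_i appears with multiplicity d_i, i.e. rho_reg = (direct sum over all irreducibles V_i) d_i V_i. The irreducible dimensions for D_9 are 1, 1, 2, 2, 2, 2: 2 irreducibles of dimension 1, each with multiplicity 1; 4 irreducibles of dimension 2, each with multiplicity 2. Total dimension 2*1*1 + 4*2*2 = 18 = |G|.

Working: General theorem: in the regular representation of a finite group G, each irreducible appears with multiplicity equal to its dimension. Check: dim(rho_reg) = sum d_i^2 = 1 + 1 + 4 + 4 + 4 + 4 = 18 = |G|.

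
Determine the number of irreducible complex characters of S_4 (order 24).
5

Argument: The number of irreducible complex representations of a finite group equals its number of conjugacy classes. Conjugacy classes in S_4 correspond to cycle types, i.e. partitions of 4; there are p(4) = 5 of them, so S_4 (order 24) has exactly 5 irreducible complex representations.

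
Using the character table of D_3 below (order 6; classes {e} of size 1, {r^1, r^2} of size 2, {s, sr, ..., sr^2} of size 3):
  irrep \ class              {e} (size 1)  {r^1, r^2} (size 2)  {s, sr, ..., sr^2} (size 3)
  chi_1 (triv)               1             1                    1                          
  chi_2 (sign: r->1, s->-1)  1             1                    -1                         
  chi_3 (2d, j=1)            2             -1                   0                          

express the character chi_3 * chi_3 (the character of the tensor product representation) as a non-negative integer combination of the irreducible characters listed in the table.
chi_3 tensor chi_3 = chi_1 + chi_2 + chi_3 (all other irreducibles have multiplicity 0).

Details: The character of a tensor product is the pointwise product (chi_3 * chi_3)(C) = chi_3(C) * chi_3(C):
  {e}: (2)*(2), {r^1, r^2}: (-1)*(-1), {s, sr, ..., sr^2}: (0)*(0)
so (chi_3 * chi_3) takes values
  {e} -> 4, {r^1, r^2} -> 1, {s, sr, ..., sr^2} -> 0.
Now take the inner product of this character with each irreducible chi from the table, <chi_3*chi_3, chi> = (1/6) sum_C |C| (chi_3*chi_3)(C) conj(chi(C)):
  <chi_3*chi_3, chi_1> = (1/6)[1*(4)*conj(1) + 2*(1)*conj(1) + 3*(0)*conj(1)]
      = (1/6)[(4) + (2) + (0)] = 6/6 = 1
  <chi_3*chi_3, chi_2> = (1/6)[1*(4)*conj(1) + 2*(1)*conj(1) + 3*(0)*conj(-1)]
      = (1/6)[(4) + (2) + (0)] = 6/6 = 1
  <chi_3*chi_3, chi_3> = (1/6)[1*(4)*conj(2) + 2*(1)*conj(-1) + 3*(0)*conj(0)]
      = (1/6)[(8) + (-2) + (0)] = 6/6 = 1
Hence the multiplicities are chi_1: 1, chi_2: 1, chi_3: 1. Dimension check: dim(chi_3)*dim(chi_3) = 2*2 = 4 and sum (mult * dim) = 1*1 + 1*1 + 1*2 = 4.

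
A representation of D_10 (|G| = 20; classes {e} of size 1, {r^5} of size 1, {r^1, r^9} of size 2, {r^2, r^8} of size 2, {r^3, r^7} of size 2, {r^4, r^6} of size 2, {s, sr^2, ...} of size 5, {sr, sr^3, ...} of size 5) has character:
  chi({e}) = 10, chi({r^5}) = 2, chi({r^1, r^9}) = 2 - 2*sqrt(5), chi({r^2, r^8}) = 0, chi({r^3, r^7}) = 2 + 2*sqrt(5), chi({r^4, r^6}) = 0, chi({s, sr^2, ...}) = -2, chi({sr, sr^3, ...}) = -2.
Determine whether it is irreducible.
Not irreducible (reducible): <chi, chi> = 12 > 1.

Derivation: <chi, chi> = (1/|G|) sum_C |C| * |chi(C)|^2 = (1/20)[1*|10|^2 + 1*|2|^2 + 2*|2 - 2*sqrt(5)|^2 + 2*|0|^2 + 2*|2 + 2*sqrt(5)|^2 + 2*|0|^2 + 5*|-2|^2 + 5*|-2|^2]
  = (1/20)[(100) + (4) + (48 - 16*sqrt(5)) + (0) + (16*sqrt(5) + 48) + (0) + (20) + (20)] = 240/20 = 12.
A character is irreducible iff <chi, chi> = 1, so this representation is reducible.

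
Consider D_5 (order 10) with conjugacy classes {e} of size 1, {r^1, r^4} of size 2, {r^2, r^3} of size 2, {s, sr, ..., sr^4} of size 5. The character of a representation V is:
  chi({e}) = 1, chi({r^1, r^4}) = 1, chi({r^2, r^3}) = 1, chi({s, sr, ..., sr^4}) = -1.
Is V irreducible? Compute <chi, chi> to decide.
Irreducible: <chi, chi> = 1.

Justification: <chi, chi> = (1/|G|) sum_C |C| * |chi(C)|^2 = (1/10)[1*|1|^2 + 2*|1|^2 + 2*|1|^2 + 5*|-1|^2]
  = (1/10)[(1) + (2) + (2) + (5)] = 10/10 = 1.
A character is irreducible iff <chi, chi> = 1, so this representation is irreducible.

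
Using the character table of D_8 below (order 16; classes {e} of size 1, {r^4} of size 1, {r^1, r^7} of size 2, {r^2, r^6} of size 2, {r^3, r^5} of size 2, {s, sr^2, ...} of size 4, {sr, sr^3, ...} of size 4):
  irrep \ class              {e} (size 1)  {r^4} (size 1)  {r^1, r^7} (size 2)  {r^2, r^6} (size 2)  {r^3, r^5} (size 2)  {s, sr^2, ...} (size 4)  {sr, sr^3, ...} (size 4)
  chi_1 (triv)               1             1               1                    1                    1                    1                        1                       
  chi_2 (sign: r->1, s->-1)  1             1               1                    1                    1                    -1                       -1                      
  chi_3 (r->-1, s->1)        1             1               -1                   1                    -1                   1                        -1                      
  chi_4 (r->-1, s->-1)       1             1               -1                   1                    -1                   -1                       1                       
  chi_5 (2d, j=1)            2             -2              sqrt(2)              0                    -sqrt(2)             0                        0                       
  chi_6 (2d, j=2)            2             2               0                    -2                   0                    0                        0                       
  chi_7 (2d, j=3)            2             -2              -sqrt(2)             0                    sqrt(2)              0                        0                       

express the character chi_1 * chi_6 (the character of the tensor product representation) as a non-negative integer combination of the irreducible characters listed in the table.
chi_1 tensor chi_6 = chi_6 (all other irreducibles have multiplicity 0).

Argument: The character of a tensor product is the pointwise product (chi_1 * chi_6)(C) = chi_1(C) * chi_6(C):
  {e}: (1)*(2), {r^4}: (1)*(2), {r^1, r^7}: (1)*(0), {r^2, r^6}: (1)*(-2), {r^3, r^5}: (1)*(0), {s, sr^2, ...}: (1)*(0), {sr, sr^3, ...}: (1)*(0)
so (chi_1 * chi_6) takes values
  {e} -> 2, {r^4} -> 2, {r^1, r^7} -> 0, {r^2, r^6} -> -2, {r^3, r^5} -> 0, {s, sr^2, ...} -> 0, {sr, sr^3, ...} -> 0.
Now take the inner product of this character with each irreducible chi from the table, <chi_1*chi_6, chi> = (1/16) sum_C |C| (chi_1*chi_6)(C) conj(chi(C)):
  <chi_1*chi_6, chi_1> = (1/16)[1*(2)*conj(1) + 1*(2)*conj(1) + 2*(0)*conj(1) + 2*(-2)*conj(1) + 2*(0)*conj(1) + 4*(0)*conj(1) + 4*(0)*conj(1)]
      = (1/16)[(2) + (2) + (0) + (-4) + (0) + (0) + (0)] = 0/16 = 0
  <chi_1*chi_6, chi_2> = (1/16)[1*(2)*conj(1) + 1*(2)*conj(1) + 2*(0)*conj(1) + 2*(-2)*conj(1) + 2*(0)*conj(1) + 4*(0)*conj(-1) + 4*(0)*conj(-1)]
      = (1/16)[(2) + (2) + (0) + (-4) + (0) + (0) + (0)] = 0/16 = 0
  <chi_1*chi_6, chi_3> = (1/16)[1*(2)*conj(1) + 1*(2)*conj(1) + 2*(0)*conj(-1) + 2*(-2)*conj(1) + 2*(0)*conj(-1) + 4*(0)*conj(1) + 4*(0)*conj(-1)]
      = (1/16)[(2) + (2) + (0) + (-4) + (0) + (0) + (0)] = 0/16 = 0
  <chi_1*chi_6, chi_4> = (1/16)[1*(2)*conj(1) + 1*(2)*conj(1) + 2*(0)*conj(-1) + 2*(-2)*conj(1) + 2*(0)*conj(-1) + 4*(0)*conj(-1) + 4*(0)*conj(1)]
      = (1/16)[(2) + (2) + (0) + (-4) + (0) + (0) + (0)] = 0/16 = 0
  <chi_1*chi_6, chi_5> = (1/16)[1*(2)*conj(2) + 1*(2)*conj(-2) + 2*(0)*conj(sqrt(2)) + 2*(-2)*conj(0) + 2*(0)*conj(-sqrt(2)) + 4*(0)*conj(0) + 4*(0)*conj(0)]
      = (1/16)[(4) + (-4) + (0) + (0) + (0) + (0) + (0)] = 0/16 = 0
  <chi_1*chi_6, chi_6> = (1/16)[1*(2)*conj(2) + 1*(2)*conj(2) + 2*(0)*conj(0) + 2*(-2)*conj(-2) + 2*(0)*conj(0) + 4*(0)*conj(0) + 4*(0)*conj(0)]
      = (1/16)[(4) + (4) + (0) + (8) + (0) + (0) + (0)] = 16/16 = 1
  <chi_1*chi_6, chi_7> = (1/16)[1*(2)*conj(2) + 1*(2)*conj(-2) + 2*(0)*conj(-sqrt(2)) + 2*(-2)*conj(0) + 2*(0)*conj(sqrt(2)) + 4*(0)*conj(0) + 4*(0)*conj(0)]
      = (1/16)[(4) + (-4) + (0) + (0) + (0) + (0) + (0)] = 0/16 = 0
Hence the multiplicities are chi_6: 1. Dimension check: dim(chi_1)*dim(chi_6) = 1*2 = 2 and sum (mult * dim) = 1*2 = 2.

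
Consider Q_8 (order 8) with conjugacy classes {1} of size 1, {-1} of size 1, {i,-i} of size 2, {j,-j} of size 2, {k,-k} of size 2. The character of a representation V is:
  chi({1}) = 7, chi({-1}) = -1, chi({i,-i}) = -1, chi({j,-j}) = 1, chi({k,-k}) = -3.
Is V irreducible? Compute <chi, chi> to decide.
Not irreducible (reducible): <chi, chi> = 9 > 1.

Proof sketch: <chi, chi> = (1/|G|) sum_C |C| * |chi(C)|^2 = (1/8)[1*|7|^2 + 1*|-1|^2 + 2*|-1|^2 + 2*|1|^2 + 2*|-3|^2]
  = (1/8)[(49) + (1) + (2) + (2) + (18)] = 72/8 = 9.
A character is irreducible iff <chi, chi> = 1, so this representation is reducible.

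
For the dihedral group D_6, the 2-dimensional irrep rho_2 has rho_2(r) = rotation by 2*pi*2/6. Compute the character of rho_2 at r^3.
chi_{rho_2}(r^3) = 2*cos(2*pi*2*3/6) = 2

rho_2(r^3) is rotation by angle 2*pi*2*3/6, whose trace is 2*cos(2*pi*2*3/6) = 2.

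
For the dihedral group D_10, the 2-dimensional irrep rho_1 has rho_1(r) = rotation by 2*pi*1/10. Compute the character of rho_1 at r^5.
chi_{rho_1}(r^5) = 2*cos(2*pi*1*5/10) = -2

rho_1(r^5) is rotation by angle 2*pi*1*5/10, whose trace is 2*cos(2*pi*1*5/10) = -2.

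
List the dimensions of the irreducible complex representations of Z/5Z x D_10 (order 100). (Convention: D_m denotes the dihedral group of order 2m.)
Dimensions: 1, 1, 1, 1, 1, 1, 1, 1, 1, 1, 1, 1, 1, 1, 1, 1, 1, 1, 1, 1, 2, 2, 2, 2, 2, 2, 2, 2, 2, 2, 2, 2, 2, 2, 2, 2, 2, 2, 2, 2

Derivation: There are 40 irreducibles (= number of conjugacy classes). Their dimensions d_i satisfy sum d_i^2 = |G| = 100: 1 + 1 + 1 + 1 + 1 + 1 + 1 + 1 + 1 + 1 + 1 + 1 + 1 + 1 + 1 + 1 + 1 + 1 + 1 + 1 + 4 + 4 + 4 + 4 + 4 + 4 + 4 + 4 + 4 + 4 + 4 + 4 + 4 + 4 + 4 + 4 + 4 + 4 + 4 + 4 = 100. (For the product with Z/5Z: each of the 5 1-dim characters of Z/5Z tensors with each irrep of D_10, giving 5 copies of each D_10-dimension.)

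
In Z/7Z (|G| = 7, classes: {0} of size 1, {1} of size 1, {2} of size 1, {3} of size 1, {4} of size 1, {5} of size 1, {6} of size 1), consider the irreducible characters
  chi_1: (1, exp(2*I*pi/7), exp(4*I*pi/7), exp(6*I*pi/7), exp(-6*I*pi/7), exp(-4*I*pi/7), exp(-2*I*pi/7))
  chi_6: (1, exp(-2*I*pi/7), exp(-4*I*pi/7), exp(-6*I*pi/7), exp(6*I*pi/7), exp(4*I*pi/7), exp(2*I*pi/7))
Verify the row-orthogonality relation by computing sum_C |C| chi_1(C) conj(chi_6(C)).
Sum = 0; so <chi_1, chi_6> = 0 (distinct irreducibles are orthogonal).

Explanation: Compute term by term over conjugacy classes (|C| * chi_1(C) * conj(chi_6(C))):
  1*(1)*conj(1) + 1*(exp(2*I*pi/7))*conj(exp(-2*I*pi/7)) + 1*(exp(4*I*pi/7))*conj(exp(-4*I*pi/7)) + 1*(exp(6*I*pi/7))*conj(exp(-6*I*pi/7)) + 1*(exp(-6*I*pi/7))*conj(exp(6*I*pi/7)) + 1*(exp(-4*I*pi/7))*conj(exp(4*I*pi/7)) + 1*(exp(-2*I*pi/7))*conj(exp(2*I*pi/7))
  = (1) + (exp(4*I*pi/7)) + (exp(-6*I*pi/7)) + (exp(-2*I*pi/7)) + (exp(2*I*pi/7)) + (exp(6*I*pi/7)) + (exp(-4*I*pi/7))
  = 0.
(Exp terms are combined using exp(i*s)*conj(exp(i*t)) = exp(i*(s-t)), and sums of them are collapsed using the identity that for every m > 1 the m distinct m-th roots of unity sum to 0, e.g. 1 + exp(2*I*pi/3) + exp(-2*I*pi/3) = 0.)
Dividing by |G| = 7 gives 0/7 = 0, matching the row-orthogonality relation <chi_1, chi_6> = [chi_1 = chi_6].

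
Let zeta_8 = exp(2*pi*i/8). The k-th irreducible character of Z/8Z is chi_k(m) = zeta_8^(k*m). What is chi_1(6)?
chi_1(6) = zeta_8^6 = -I

Argument: chi_1(6) = zeta_8^(1*6) = zeta_8^6. Since zeta_8^8 = 1, this equals zeta_8^6 = exp(2*pi*i*6/8) = -I.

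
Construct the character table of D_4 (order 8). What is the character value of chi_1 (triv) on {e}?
Conjugacy classes: {e} of size 1, {r^2} of size 1, {r^1, r^3} of size 2, {s, sr^2, ...} of size 2, {sr, sr^3, ...} of size 2.
Character table:
  irrep \ class              {e} (size 1)  {r^2} (size 1)  {r^1, r^3} (size 2)  {s, sr^2, ...} (size 2)  {sr, sr^3, ...} (size 2)
  chi_1 (triv)               1             1               1                    1                        1                       
  chi_2 (sign: r->1, s->-1)  1             1               1                    -1                       -1                      
  chi_3 (r->-1, s->1)        1             1               -1                   1                        -1                      
  chi_4 (r->-1, s->-1)       1             1               -1                   -1                       1                       
  chi_5 (2d, j=1)            2             -2              0                    0                        0                       

Spot check: chi_1 (triv) on {e} = 1.

Solution. D_4 has order 2*4 = 8 with 5 conjugacy classes, hence 5 irreducibles. Sum of squared dims 1 + 1 + 1 + 1 + 4 = 8 = |G|. Linear characters come from the abelianisation; the 2-dimensional irreps have character r^k -> 2*cos(2*pi*j*k/4), reflections -> 0.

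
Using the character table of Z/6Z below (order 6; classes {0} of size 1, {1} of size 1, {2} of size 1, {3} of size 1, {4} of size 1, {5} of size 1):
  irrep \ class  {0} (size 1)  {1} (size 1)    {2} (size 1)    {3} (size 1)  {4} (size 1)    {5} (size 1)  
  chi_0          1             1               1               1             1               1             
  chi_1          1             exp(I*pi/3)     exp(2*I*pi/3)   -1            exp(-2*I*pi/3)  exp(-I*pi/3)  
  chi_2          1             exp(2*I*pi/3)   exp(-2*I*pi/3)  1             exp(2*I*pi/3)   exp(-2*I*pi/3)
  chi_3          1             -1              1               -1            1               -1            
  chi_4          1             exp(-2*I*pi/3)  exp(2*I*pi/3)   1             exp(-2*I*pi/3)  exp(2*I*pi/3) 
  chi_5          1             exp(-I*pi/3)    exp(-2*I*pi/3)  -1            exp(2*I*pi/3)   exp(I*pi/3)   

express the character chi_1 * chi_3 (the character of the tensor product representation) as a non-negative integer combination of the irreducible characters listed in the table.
chi_1 tensor chi_3 = chi_4 (all other irreducibles have multiplicity 0).

Argument: The character of a tensor product is the pointwise product (chi_1 * chi_3)(C) = chi_1(C) * chi_3(C):
  {0}: (1)*(1), {1}: (exp(I*pi/3))*(-1), {2}: (exp(2*I*pi/3))*(1), {3}: (-1)*(-1), {4}: (exp(-2*I*pi/3))*(1), {5}: (exp(-I*pi/3))*(-1)
so (chi_1 * chi_3) takes values
  {0} -> 1, {1} -> -exp(I*pi/3), {2} -> exp(2*I*pi/3), {3} -> 1, {4} -> exp(-2*I*pi/3), {5} -> -exp(-I*pi/3).
Now take the inner product of this character with each irreducible chi from the table, <chi_1*chi_3, chi> = (1/6) sum_C |C| (chi_1*chi_3)(C) conj(chi(C)):
  <chi_1*chi_3, chi_0> = (1/6)[1*(1)*conj(1) + 1*(-exp(I*pi/3))*conj(1) + 1*(exp(2*I*pi/3))*conj(1) + 1*(1)*conj(1) + 1*(exp(-2*I*pi/3))*conj(1) + 1*(-exp(-I*pi/3))*conj(1)]
      = (1/6)[(1) + (-exp(I*pi/3)) + (exp(2*I*pi/3)) + (1) + (exp(-2*I*pi/3)) + (-exp(-I*pi/3))] = 0/6 = 0
  <chi_1*chi_3, chi_1> = (1/6)[1*(1)*conj(1) + 1*(-exp(I*pi/3))*conj(exp(I*pi/3)) + 1*(exp(2*I*pi/3))*conj(exp(2*I*pi/3)) + 1*(1)*conj(-1) + 1*(exp(-2*I*pi/3))*conj(exp(-2*I*pi/3)) + 1*(-exp(-I*pi/3))*conj(exp(-I*pi/3))]
      = (1/6)[(1) + (-1) + (1) + (-1) + (1) + (-1)] = 0/6 = 0
  <chi_1*chi_3, chi_2> = (1/6)[1*(1)*conj(1) + 1*(-exp(I*pi/3))*conj(exp(2*I*pi/3)) + 1*(exp(2*I*pi/3))*conj(exp(-2*I*pi/3)) + 1*(1)*conj(1) + 1*(exp(-2*I*pi/3))*conj(exp(2*I*pi/3)) + 1*(-exp(-I*pi/3))*conj(exp(-2*I*pi/3))]
      = (1/6)[(1) + (-exp(-I*pi/3)) + (exp(-2*I*pi/3)) + (1) + (exp(2*I*pi/3)) + (-exp(I*pi/3))] = 0/6 = 0
  <chi_1*chi_3, chi_3> = (1/6)[1*(1)*conj(1) + 1*(-exp(I*pi/3))*conj(-1) + 1*(exp(2*I*pi/3))*conj(1) + 1*(1)*conj(-1) + 1*(exp(-2*I*pi/3))*conj(1) + 1*(-exp(-I*pi/3))*conj(-1)]
      = (1/6)[(1) + (exp(I*pi/3)) + (exp(2*I*pi/3)) + (-1) + (exp(-2*I*pi/3)) + (exp(-I*pi/3))] = 0/6 = 0
  <chi_1*chi_3, chi_4> = (1/6)[1*(1)*conj(1) + 1*(-exp(I*pi/3))*conj(exp(-2*I*pi/3)) + 1*(exp(2*I*pi/3))*conj(exp(2*I*pi/3)) + 1*(1)*conj(1) + 1*(exp(-2*I*pi/3))*conj(exp(-2*I*pi/3)) + 1*(-exp(-I*pi/3))*conj(exp(2*I*pi/3))]
      = (1/6)[(1) + (1) + (1) + (1) + (1) + (1)] = 6/6 = 1
  <chi_1*chi_3, chi_5> = (1/6)[1*(1)*conj(1) + 1*(-exp(I*pi/3))*conj(exp(-I*pi/3)) + 1*(exp(2*I*pi/3))*conj(exp(-2*I*pi/3)) + 1*(1)*conj(-1) + 1*(exp(-2*I*pi/3))*conj(exp(2*I*pi/3)) + 1*(-exp(-I*pi/3))*conj(exp(I*pi/3))]
      = (1/6)[(1) + (-exp(2*I*pi/3)) + (exp(-2*I*pi/3)) + (-1) + (exp(2*I*pi/3)) + (-exp(-2*I*pi/3))] = 0/6 = 0
(Exp terms are combined using exp(i*s)*conj(exp(i*t)) = exp(i*(s-t)), and sums of them are collapsed using the identity that for every m > 1 the m distinct m-th roots of unity sum to 0, e.g. 1 + exp(2*I*pi/3) + exp(-2*I*pi/3) = 0.)
Hence the multiplicities are chi_4: 1. Dimension check: dim(chi_1)*dim(chi_3) = 1*1 = 1 and sum (mult * dim) = 1*1 = 1.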